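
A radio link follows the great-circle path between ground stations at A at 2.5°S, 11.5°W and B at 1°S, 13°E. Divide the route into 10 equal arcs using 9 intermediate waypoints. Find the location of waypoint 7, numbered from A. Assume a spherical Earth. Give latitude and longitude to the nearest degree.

The haversine formula gives a central angle δ ≈ 0.428 rad (24.5°) between the endpoints.
Interpolate at f = 7/10 with slerp weights a = sin((1−f)δ)/sin δ ≈ 0.309, b = sin(fδ)/sin δ ≈ 0.711.
p = a·p₁ + b·p₂ ≈ (0.995, 0.098, -0.026); φ = arcsin(p_z) ≈ -1.48°, λ = atan2(p_y, p_x) ≈ 5.65°.

≈ 1°S, 6°E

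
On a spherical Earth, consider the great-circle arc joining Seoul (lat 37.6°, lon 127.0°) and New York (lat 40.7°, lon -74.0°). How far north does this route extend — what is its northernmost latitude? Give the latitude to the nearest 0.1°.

≈ 77.4°

The great circle lies in the plane with unit normal n̂ = (p₁ × p₂)/|p₁ × p₂|.
Here n̂_z ≈ +0.218; the vertex latitude is φ_max = arccos|n̂_z| ≈ 77.4°.
Check via Clairaut: cos φ_max = |cos φ₁| · sin C = cos(37.6°)·sin(16.0°) ≈ 0.218, again giving ≈ 77.4°.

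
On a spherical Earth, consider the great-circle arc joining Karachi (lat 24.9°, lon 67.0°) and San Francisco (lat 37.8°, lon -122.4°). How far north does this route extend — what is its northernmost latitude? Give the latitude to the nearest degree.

≈ 82°

The great circle lies in the plane with unit normal n̂ = (p₁ × p₂)/|p₁ × p₂|.
Here n̂_z ≈ +0.131; the vertex latitude is φ_max = arccos|n̂_z| ≈ 82.5°.
Check via Clairaut: cos φ_max = |cos φ₁| · sin C = cos(24.9°)·sin(8.3°) ≈ 0.131, again giving ≈ 82.5°.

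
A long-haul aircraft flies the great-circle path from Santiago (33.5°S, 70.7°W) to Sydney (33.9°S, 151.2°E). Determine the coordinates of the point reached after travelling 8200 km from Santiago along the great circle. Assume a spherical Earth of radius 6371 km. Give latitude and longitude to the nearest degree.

From cos δ = sin φ₁ sin φ₂ + cos φ₁ cos φ₂ cos Δλ, the central angle is δ ≈ 1.780 rad (102.0°). The total great-circle distance is δ·R ≈ 1.780 × 6371 ≈ 11338 km, so the target fraction is f = 8200/11338 ≈ 0.723.
Interpolate at f ≈ 0.723 with slerp weights a = sin((1−f)δ)/sin δ ≈ 0.483, b = sin(fδ)/sin δ ≈ 0.981.
p = a·p₁ + b·p₂ ≈ (-0.581, 0.012, -0.814); φ = arcsin(p_z) ≈ -54.50°, λ = atan2(p_y, p_x) ≈ 178.82°.

≈ 55°S, 179°E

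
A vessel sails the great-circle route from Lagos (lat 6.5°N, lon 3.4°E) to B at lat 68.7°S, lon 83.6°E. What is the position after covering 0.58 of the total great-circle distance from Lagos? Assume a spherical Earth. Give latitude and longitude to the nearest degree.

Convert each endpoint to a unit vector on the sphere (x = cos φ cos λ, y = cos φ sin λ, z = sin φ).
The central angle between the endpoints is δ = arccos(p₁·p₂) ≈ 1.615 rad (92.5°).
Interpolate at f = 0.58 with slerp weights a = sin((1−f)δ)/sin δ ≈ 0.628, b = sin(fδ)/sin δ ≈ 0.806.
p = a·p₁ + b·p₂ ≈ (0.656, 0.328, -0.680); φ = arcsin(p_z) ≈ -42.86°, λ = atan2(p_y, p_x) ≈ 26.59°.

≈ lat 43°S, lon 27°E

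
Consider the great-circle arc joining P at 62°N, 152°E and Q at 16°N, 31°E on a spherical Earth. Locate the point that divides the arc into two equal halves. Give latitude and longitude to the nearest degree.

The haversine formula gives a central angle δ ≈ 1.560 rad (89.4°) between the endpoints.
Interpolate at f = 1/2 with slerp weights a = sin((1−f)δ)/sin δ ≈ 0.703, b = sin(fδ)/sin δ ≈ 0.703.
p = a·p₁ + b·p₂ ≈ (0.288, 0.503, 0.815); φ = arcsin(p_z) ≈ 54.57°, λ = atan2(p_y, p_x) ≈ 60.22°.

≈ 55°N, 60°E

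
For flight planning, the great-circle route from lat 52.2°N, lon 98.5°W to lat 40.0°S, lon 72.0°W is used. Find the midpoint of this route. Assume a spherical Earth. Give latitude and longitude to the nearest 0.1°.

Write both endpoints as unit vectors p₁, p₂ with components (cos φ cos λ, cos φ sin λ, sin φ).
The central angle between the endpoints is δ = arccos(p₁·p₂) ≈ 1.659 rad (95.0°).
Interpolate at f = 1/2 with slerp weights a = sin((1−f)δ)/sin δ ≈ 0.740, b = sin(fδ)/sin δ ≈ 0.740.
p = a·p₁ + b·p₂ ≈ (0.108, -0.988, 0.109); φ = arcsin(p_z) ≈ 6.26°, λ = atan2(p_y, p_x) ≈ -83.75°.

≈ lat 6.3°N, lon 83.8°W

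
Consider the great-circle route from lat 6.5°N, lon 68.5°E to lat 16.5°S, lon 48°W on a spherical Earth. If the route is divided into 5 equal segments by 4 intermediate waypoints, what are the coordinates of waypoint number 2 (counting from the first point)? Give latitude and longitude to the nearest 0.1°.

Write both endpoints as unit vectors p₁, p₂ with components (cos φ cos λ, cos φ sin λ, sin φ).
The central angle between the endpoints is δ = arccos(p₁·p₂) ≈ 2.046 rad (117.2°).
Interpolate at f = 2/5 with slerp weights a = sin((1−f)δ)/sin δ ≈ 1.059, b = sin(fδ)/sin δ ≈ 0.821.
p = a·p₁ + b·p₂ ≈ (0.912, 0.394, -0.113); φ = arcsin(p_z) ≈ -6.50°, λ = atan2(p_y, p_x) ≈ 23.36°.

≈ lat 6.5°S, lon 23.4°E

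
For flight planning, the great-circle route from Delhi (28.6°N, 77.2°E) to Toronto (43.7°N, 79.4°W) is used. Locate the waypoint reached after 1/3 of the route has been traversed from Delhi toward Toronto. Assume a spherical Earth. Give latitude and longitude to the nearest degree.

≈ 61°N, 57°E

Convert each endpoint to a unit vector on the sphere (x = cos φ cos λ, y = cos φ sin λ, z = sin φ).
The central angle between the endpoints is δ = arccos(p₁·p₂) ≈ 1.825 rad (104.6°).
Interpolate at f = 1/3 with slerp weights a = sin((1−f)δ)/sin δ ≈ 0.969, b = sin(fδ)/sin δ ≈ 0.591.
p = a·p₁ + b·p₂ ≈ (0.267, 0.410, 0.872); φ = arcsin(p_z) ≈ 60.70°, λ = atan2(p_y, p_x) ≈ 56.93°.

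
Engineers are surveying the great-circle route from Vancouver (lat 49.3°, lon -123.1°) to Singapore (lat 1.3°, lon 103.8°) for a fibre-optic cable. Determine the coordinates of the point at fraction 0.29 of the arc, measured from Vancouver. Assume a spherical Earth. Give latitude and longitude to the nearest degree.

≈ lat 58°, lon -179°

Write both endpoints as unit vectors p₁, p₂ with components (cos φ cos λ, cos φ sin λ, sin φ).
The central angle between the endpoints is δ = arccos(p₁·p₂) ≈ 2.013 rad (115.4°).
Interpolate at f = 0.29 with slerp weights a = sin((1−f)δ)/sin δ ≈ 1.096, b = sin(fδ)/sin δ ≈ 0.610.
p = a·p₁ + b·p₂ ≈ (-0.536, -0.006, 0.844); φ = arcsin(p_z) ≈ 57.61°, λ = atan2(p_y, p_x) ≈ -179.33°.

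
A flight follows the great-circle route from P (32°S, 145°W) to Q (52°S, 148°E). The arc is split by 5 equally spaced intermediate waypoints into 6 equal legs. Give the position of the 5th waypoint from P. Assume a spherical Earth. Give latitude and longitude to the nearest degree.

Convert each endpoint to a unit vector on the sphere (x = cos φ cos λ, y = cos φ sin λ, z = sin φ).
The central angle between the endpoints is δ = arccos(p₁·p₂) ≈ 0.900 rad (51.6°).
Interpolate at f = 5/6 with slerp weights a = sin((1−f)δ)/sin δ ≈ 0.191, b = sin(fδ)/sin δ ≈ 0.870.
p = a·p₁ + b·p₂ ≈ (-0.587, 0.191, -0.787); φ = arcsin(p_z) ≈ -51.89°, λ = atan2(p_y, p_x) ≈ 161.96°.

≈ (52°S, 162°E)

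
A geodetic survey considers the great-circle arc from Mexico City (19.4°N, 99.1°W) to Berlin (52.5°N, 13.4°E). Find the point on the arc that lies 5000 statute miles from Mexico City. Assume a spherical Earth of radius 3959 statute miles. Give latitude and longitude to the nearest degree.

≈ 58°N, 12°W

The haversine formula gives a central angle δ ≈ 1.527 rad (87.5°) between the endpoints. The total great-circle distance is δ·R ≈ 1.527 × 3959 ≈ 6045 mi, so the target fraction is f = 5000/6045 ≈ 0.827.
Interpolate at f ≈ 0.827 with slerp weights a = sin((1−f)δ)/sin δ ≈ 0.261, b = sin(fδ)/sin δ ≈ 0.954.
p = a·p₁ + b·p₂ ≈ (0.526, -0.109, 0.844); φ = arcsin(p_z) ≈ 57.52°, λ = atan2(p_y, p_x) ≈ -11.68°.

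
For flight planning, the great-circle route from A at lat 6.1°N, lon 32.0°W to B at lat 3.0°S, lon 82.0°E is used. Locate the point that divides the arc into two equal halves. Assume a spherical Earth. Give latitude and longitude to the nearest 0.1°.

≈ lat 2.8°N, lon 25.2°E

Convert each endpoint to a unit vector on the sphere (x = cos φ cos λ, y = cos φ sin λ, z = sin φ).
The central angle between the endpoints is δ = arccos(p₁·p₂) ≈ 1.993 rad (114.2°).
Interpolate at f = 1/2 with slerp weights a = sin((1−f)δ)/sin δ ≈ 0.920, b = sin(fδ)/sin δ ≈ 0.920.
p = a·p₁ + b·p₂ ≈ (0.904, 0.425, 0.050); φ = arcsin(p_z) ≈ 2.84°, λ = atan2(p_y, p_x) ≈ 25.19°.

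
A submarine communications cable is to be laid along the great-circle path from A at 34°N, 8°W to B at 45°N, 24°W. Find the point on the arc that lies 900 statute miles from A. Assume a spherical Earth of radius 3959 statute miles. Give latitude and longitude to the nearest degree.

Write both endpoints as unit vectors p₁, p₂ with components (cos φ cos λ, cos φ sin λ, sin φ).
The central angle between the endpoints is δ = arccos(p₁·p₂) ≈ 0.288 rad (16.5°). The total great-circle distance is δ·R ≈ 0.288 × 3959 ≈ 1139 mi, so the target fraction is f = 900/1139 ≈ 0.790.
Interpolate at f ≈ 0.790 with slerp weights a = sin((1−f)δ)/sin δ ≈ 0.212, b = sin(fδ)/sin δ ≈ 0.794.
p = a·p₁ + b·p₂ ≈ (0.688, -0.253, 0.681); φ = arcsin(p_z) ≈ 42.89°, λ = atan2(p_y, p_x) ≈ -20.20°.

≈ 43°N, 20°W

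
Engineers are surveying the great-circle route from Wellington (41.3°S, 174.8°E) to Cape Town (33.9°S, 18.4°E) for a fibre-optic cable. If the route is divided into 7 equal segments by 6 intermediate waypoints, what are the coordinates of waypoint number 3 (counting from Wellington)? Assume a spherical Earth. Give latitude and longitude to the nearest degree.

≈ (75°S, 111°E)

Convert each endpoint to a unit vector on the sphere (x = cos φ cos λ, y = cos φ sin λ, z = sin φ).
The central angle between the endpoints is δ = arccos(p₁·p₂) ≈ 1.776 rad (101.7°).
Interpolate at f = 3/7 with slerp weights a = sin((1−f)δ)/sin δ ≈ 0.867, b = sin(fδ)/sin δ ≈ 0.704.
p = a·p₁ + b·p₂ ≈ (-0.094, 0.244, -0.965); φ = arcsin(p_z) ≈ -74.86°, λ = atan2(p_y, p_x) ≈ 111.15°.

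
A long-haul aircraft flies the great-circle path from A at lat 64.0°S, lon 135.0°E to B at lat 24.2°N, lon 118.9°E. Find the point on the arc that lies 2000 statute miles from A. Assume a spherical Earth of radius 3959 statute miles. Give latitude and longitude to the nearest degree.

≈ lat 36°S, lon 126°E

Write both endpoints as unit vectors p₁, p₂ with components (cos φ cos λ, cos φ sin λ, sin φ).
The central angle between the endpoints is δ = arccos(p₁·p₂) ≈ 1.555 rad (89.1°). The total great-circle distance is δ·R ≈ 1.555 × 3959 ≈ 6157 mi, so the target fraction is f = 2000/6157 ≈ 0.325.
Interpolate at f ≈ 0.325 with slerp weights a = sin((1−f)δ)/sin δ ≈ 0.867, b = sin(fδ)/sin δ ≈ 0.484.
p = a·p₁ + b·p₂ ≈ (-0.482, 0.655, -0.581); φ = arcsin(p_z) ≈ -35.54°, λ = atan2(p_y, p_x) ≈ 126.35°.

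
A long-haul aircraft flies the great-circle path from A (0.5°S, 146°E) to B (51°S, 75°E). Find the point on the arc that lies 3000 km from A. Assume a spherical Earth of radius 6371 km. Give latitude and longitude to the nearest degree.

≈ (22°S, 129°E)

Convert each endpoint to a unit vector on the sphere (x = cos φ cos λ, y = cos φ sin λ, z = sin φ).
The central angle between the endpoints is δ = arccos(p₁·p₂) ≈ 1.358 rad (77.8°). The total great-circle distance is δ·R ≈ 1.358 × 6371 ≈ 8649 km, so the target fraction is f = 3000/8649 ≈ 0.347.
Interpolate at f ≈ 0.347 with slerp weights a = sin((1−f)δ)/sin δ ≈ 0.793, b = sin(fδ)/sin δ ≈ 0.464.
p = a·p₁ + b·p₂ ≈ (-0.582, 0.726, -0.368); φ = arcsin(p_z) ≈ -21.57°, λ = atan2(p_y, p_x) ≈ 128.72°.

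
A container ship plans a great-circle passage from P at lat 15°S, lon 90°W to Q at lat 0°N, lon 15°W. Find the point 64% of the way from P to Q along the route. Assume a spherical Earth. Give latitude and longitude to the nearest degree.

≈ lat 7°S, lon 41°W

Convert each endpoint to a unit vector on the sphere (x = cos φ cos λ, y = cos φ sin λ, z = sin φ).
The central angle between the endpoints is δ = arccos(p₁·p₂) ≈ 1.318 rad (75.5°).
Interpolate at f = 0.64 with slerp weights a = sin((1−f)δ)/sin δ ≈ 0.472, b = sin(fδ)/sin δ ≈ 0.772.
p = a·p₁ + b·p₂ ≈ (0.745, -0.656, -0.122); φ = arcsin(p_z) ≈ -7.02°, λ = atan2(p_y, p_x) ≈ -41.33°.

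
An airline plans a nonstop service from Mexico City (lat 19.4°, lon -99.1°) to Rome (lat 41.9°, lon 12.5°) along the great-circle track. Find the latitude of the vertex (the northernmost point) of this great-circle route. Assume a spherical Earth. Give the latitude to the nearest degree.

≈ 49°

The great circle lies in the plane with unit normal n̂ = (p₁ × p₂)/|p₁ × p₂|.
Here n̂_z ≈ +0.653; the vertex latitude is φ_max = arccos|n̂_z| ≈ 49.2°.
Check via Clairaut: cos φ_max = |cos φ₁| · sin C = cos(19.4°)·sin(43.8°) ≈ 0.653, again giving ≈ 49.2°.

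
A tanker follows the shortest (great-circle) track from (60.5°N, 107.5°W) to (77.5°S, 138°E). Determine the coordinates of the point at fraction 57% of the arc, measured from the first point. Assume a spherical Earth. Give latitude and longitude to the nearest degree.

Write both endpoints as unit vectors p₁, p₂ with components (cos φ cos λ, cos φ sin λ, sin φ).
The central angle between the endpoints is δ = arccos(p₁·p₂) ≈ 2.677 rad (153.4°).
Interpolate at f = 0.57 with slerp weights a = sin((1−f)δ)/sin δ ≈ 2.037, b = sin(fδ)/sin δ ≈ 2.229.
p = a·p₁ + b·p₂ ≈ (-0.660, -0.634, -0.403); φ = arcsin(p_z) ≈ -23.75°, λ = atan2(p_y, p_x) ≈ -136.16°.

≈ (24°S, 136°W)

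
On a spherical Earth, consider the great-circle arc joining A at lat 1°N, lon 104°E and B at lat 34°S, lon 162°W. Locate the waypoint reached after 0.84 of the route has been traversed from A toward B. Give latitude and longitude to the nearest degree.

≈ lat 33°S, lon 180°E

Write both endpoints as unit vectors p₁, p₂ with components (cos φ cos λ, cos φ sin λ, sin φ).
The central angle between the endpoints is δ = arccos(p₁·p₂) ≈ 1.638 rad (93.9°).
Interpolate at f = 0.84 with slerp weights a = sin((1−f)δ)/sin δ ≈ 0.260, b = sin(fδ)/sin δ ≈ 0.983.
p = a·p₁ + b·p₂ ≈ (-0.838, 0.000, -0.545); φ = arcsin(p_z) ≈ -33.05°, λ = atan2(p_y, p_x) ≈ 180.00°.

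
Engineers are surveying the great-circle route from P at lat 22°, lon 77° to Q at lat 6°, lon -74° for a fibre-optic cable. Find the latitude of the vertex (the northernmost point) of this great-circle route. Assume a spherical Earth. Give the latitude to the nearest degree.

≈ 46°

The great circle lies in the plane with unit normal n̂ = (p₁ × p₂)/|p₁ × p₂|.
Here n̂_z ≈ -0.697; the vertex latitude is φ_max = arccos|n̂_z| ≈ 45.8°.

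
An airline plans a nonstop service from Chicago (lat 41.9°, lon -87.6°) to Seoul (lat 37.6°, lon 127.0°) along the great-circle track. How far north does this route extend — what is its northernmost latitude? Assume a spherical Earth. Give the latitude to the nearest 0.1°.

The great circle lies in the plane with unit normal n̂ = (p₁ × p₂)/|p₁ × p₂|.
Here n̂_z ≈ -0.336; the vertex latitude is φ_max = arccos|n̂_z| ≈ 70.4°.

≈ 70.4°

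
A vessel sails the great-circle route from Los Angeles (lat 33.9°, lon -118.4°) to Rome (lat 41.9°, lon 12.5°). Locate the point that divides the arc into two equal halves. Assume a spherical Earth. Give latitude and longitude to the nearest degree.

Convert each endpoint to a unit vector on the sphere (x = cos φ cos λ, y = cos φ sin λ, z = sin φ).
The central angle between the endpoints is δ = arccos(p₁·p₂) ≈ 1.603 rad (91.8°).
Interpolate at f = 1/2 with slerp weights a = sin((1−f)δ)/sin δ ≈ 0.719, b = sin(fδ)/sin δ ≈ 0.719.
p = a·p₁ + b·p₂ ≈ (0.239, -0.409, 0.881); φ = arcsin(p_z) ≈ 61.74°, λ = atan2(p_y, p_x) ≈ -59.75°.

≈ lat 62°, lon -60°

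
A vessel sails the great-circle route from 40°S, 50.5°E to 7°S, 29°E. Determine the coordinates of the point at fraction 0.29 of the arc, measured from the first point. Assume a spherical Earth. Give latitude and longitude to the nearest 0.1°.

≈ 30.8°S, 42.9°E

Write both endpoints as unit vectors p₁, p₂ with components (cos φ cos λ, cos φ sin λ, sin φ).
The central angle between the endpoints is δ = arccos(p₁·p₂) ≈ 0.667 rad (38.2°).
Interpolate at f = 0.29 with slerp weights a = sin((1−f)δ)/sin δ ≈ 0.737, b = sin(fδ)/sin δ ≈ 0.311.
p = a·p₁ + b·p₂ ≈ (0.629, 0.585, -0.512); φ = arcsin(p_z) ≈ -30.78°, λ = atan2(p_y, p_x) ≈ 42.94°.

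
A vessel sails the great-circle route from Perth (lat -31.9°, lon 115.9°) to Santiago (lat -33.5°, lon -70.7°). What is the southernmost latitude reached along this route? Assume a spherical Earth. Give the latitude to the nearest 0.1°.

≈ -84.9°

The great circle lies in the plane with unit normal n̂ = (p₁ × p₂)/|p₁ × p₂|.
Here n̂_z ≈ +0.089; the vertex latitude is φ_max = arccos|n̂_z| ≈ 84.9°.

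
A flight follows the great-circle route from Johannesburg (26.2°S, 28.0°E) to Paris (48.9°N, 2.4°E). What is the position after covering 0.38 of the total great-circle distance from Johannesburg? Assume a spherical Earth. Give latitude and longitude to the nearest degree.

From cos δ = sin φ₁ sin φ₂ + cos φ₁ cos φ₂ cos Δλ, the central angle is δ ≈ 1.370 rad (78.5°).
Interpolate at f = 0.38 with slerp weights a = sin((1−f)δ)/sin δ ≈ 0.766, b = sin(fδ)/sin δ ≈ 0.508.
p = a·p₁ + b·p₂ ≈ (0.941, 0.337, 0.044); φ = arcsin(p_z) ≈ 2.53°, λ = atan2(p_y, p_x) ≈ 19.70°.

≈ (3°N, 20°E)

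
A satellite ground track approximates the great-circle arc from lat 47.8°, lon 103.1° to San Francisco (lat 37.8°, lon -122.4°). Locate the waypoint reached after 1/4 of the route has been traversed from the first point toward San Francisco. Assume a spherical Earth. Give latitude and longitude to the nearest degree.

≈ lat 63°, lon 130°

The haversine formula gives a central angle δ ≈ 1.489 rad (85.3°) between the endpoints.
Interpolate at f = 1/4 with slerp weights a = sin((1−f)δ)/sin δ ≈ 0.902, b = sin(fδ)/sin δ ≈ 0.365.
p = a·p₁ + b·p₂ ≈ (-0.292, 0.346, 0.892); φ = arcsin(p_z) ≈ 63.07°, λ = atan2(p_y, p_x) ≈ 130.10°.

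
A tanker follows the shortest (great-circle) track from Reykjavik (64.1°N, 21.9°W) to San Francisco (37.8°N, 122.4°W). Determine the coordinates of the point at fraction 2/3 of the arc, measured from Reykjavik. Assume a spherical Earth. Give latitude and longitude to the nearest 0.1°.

≈ (54.4°N, 105.4°W)

From cos δ = sin φ₁ sin φ₂ + cos φ₁ cos φ₂ cos Δλ, the central angle is δ ≈ 1.060 rad (60.8°).
Interpolate at f = 2/3 with slerp weights a = sin((1−f)δ)/sin δ ≈ 0.397, b = sin(fδ)/sin δ ≈ 0.744.
p = a·p₁ + b·p₂ ≈ (-0.154, -0.561, 0.813); φ = arcsin(p_z) ≈ 54.40°, λ = atan2(p_y, p_x) ≈ -105.38°.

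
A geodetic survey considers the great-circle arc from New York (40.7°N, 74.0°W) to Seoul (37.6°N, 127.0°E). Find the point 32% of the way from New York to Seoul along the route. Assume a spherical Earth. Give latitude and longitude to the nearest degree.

≈ 70°N, 100°W

Write both endpoints as unit vectors p₁, p₂ with components (cos φ cos λ, cos φ sin λ, sin φ).
The central angle between the endpoints is δ = arccos(p₁·p₂) ≈ 1.734 rad (99.4°).
Interpolate at f = 0.32 with slerp weights a = sin((1−f)δ)/sin δ ≈ 0.937, b = sin(fδ)/sin δ ≈ 0.534.
p = a·p₁ + b·p₂ ≈ (-0.059, -0.345, 0.937); φ = arcsin(p_z) ≈ 69.52°, λ = atan2(p_y, p_x) ≈ -99.69°.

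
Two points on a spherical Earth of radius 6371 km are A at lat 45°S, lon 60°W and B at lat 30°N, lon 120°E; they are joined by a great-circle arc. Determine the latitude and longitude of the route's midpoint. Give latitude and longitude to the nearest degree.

≈ lat 53°S, lon 120°E

Convert each endpoint to a unit vector on the sphere (x = cos φ cos λ, y = cos φ sin λ, z = sin φ).
The central angle between the endpoints is δ = arccos(p₁·p₂) ≈ 2.880 rad (165.0°).
Interpolate at f = 1/2 with slerp weights a = sin((1−f)δ)/sin δ ≈ 3.831, b = sin(fδ)/sin δ ≈ 3.831.
p = a·p₁ + b·p₂ ≈ (-0.304, 0.527, -0.793); φ = arcsin(p_z) ≈ -52.50°, λ = atan2(p_y, p_x) ≈ 120.00°.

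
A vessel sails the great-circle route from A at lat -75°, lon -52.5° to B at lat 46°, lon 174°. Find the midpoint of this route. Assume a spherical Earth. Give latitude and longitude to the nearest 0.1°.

Write both endpoints as unit vectors p₁, p₂ with components (cos φ cos λ, cos φ sin λ, sin φ).
The central angle between the endpoints is δ = arccos(p₁·p₂) ≈ 2.530 rad (144.9°).
Interpolate at f = 1/2 with slerp weights a = sin((1−f)δ)/sin δ ≈ 1.660, b = sin(fδ)/sin δ ≈ 1.660.
p = a·p₁ + b·p₂ ≈ (-0.885, -0.220, -0.409); φ = arcsin(p_z) ≈ -24.17°, λ = atan2(p_y, p_x) ≈ -166.02°.

≈ lat -24.2°, lon -166.0°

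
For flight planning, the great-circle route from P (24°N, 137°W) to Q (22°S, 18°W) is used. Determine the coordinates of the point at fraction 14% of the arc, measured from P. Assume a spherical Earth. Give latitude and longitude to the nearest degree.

Convert each endpoint to a unit vector on the sphere (x = cos φ cos λ, y = cos φ sin λ, z = sin φ).
The central angle between the endpoints is δ = arccos(p₁·p₂) ≈ 2.169 rad (124.3°).
Interpolate at f = 0.14 with slerp weights a = sin((1−f)δ)/sin δ ≈ 1.158, b = sin(fδ)/sin δ ≈ 0.362.
p = a·p₁ + b·p₂ ≈ (-0.455, -0.825, 0.335); φ = arcsin(p_z) ≈ 19.60°, λ = atan2(p_y, p_x) ≈ -118.86°.

≈ (20°N, 119°W)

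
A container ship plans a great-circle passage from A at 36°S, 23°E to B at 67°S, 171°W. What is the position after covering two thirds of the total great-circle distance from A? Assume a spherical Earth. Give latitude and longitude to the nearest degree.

Convert each endpoint to a unit vector on the sphere (x = cos φ cos λ, y = cos φ sin λ, z = sin φ).
The central angle between the endpoints is δ = arccos(p₁·p₂) ≈ 1.334 rad (76.4°).
Interpolate at f = 2/3 with slerp weights a = sin((1−f)δ)/sin δ ≈ 0.443, b = sin(fδ)/sin δ ≈ 0.799.
p = a·p₁ + b·p₂ ≈ (0.021, 0.091, -0.996); φ = arcsin(p_z) ≈ -84.64°, λ = atan2(p_y, p_x) ≈ 76.88°.

≈ 85°S, 77°E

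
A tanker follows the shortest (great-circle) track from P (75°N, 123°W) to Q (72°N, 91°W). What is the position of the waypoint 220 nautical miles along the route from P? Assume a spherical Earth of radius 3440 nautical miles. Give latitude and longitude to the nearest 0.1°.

The haversine formula gives a central angle δ ≈ 0.165 rad (9.4°) between the endpoints. The total great-circle distance is δ·R ≈ 0.165 × 3440 ≈ 566 nmi, so the target fraction is f = 220/566 ≈ 0.388.
Interpolate at f ≈ 0.388 with slerp weights a = sin((1−f)δ)/sin δ ≈ 0.613, b = sin(fδ)/sin δ ≈ 0.390.
p = a·p₁ + b·p₂ ≈ (-0.089, -0.254, 0.963); φ = arcsin(p_z) ≈ 74.42°, λ = atan2(p_y, p_x) ≈ -109.25°.

≈ (74.4°N, 109.2°W)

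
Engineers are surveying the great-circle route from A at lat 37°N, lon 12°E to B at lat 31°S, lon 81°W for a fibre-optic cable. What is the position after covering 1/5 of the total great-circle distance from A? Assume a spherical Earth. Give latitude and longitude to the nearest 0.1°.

The haversine formula gives a central angle δ ≈ 1.924 rad (110.2°) between the endpoints.
Interpolate at f = 1/5 with slerp weights a = sin((1−f)δ)/sin δ ≈ 1.065, b = sin(fδ)/sin δ ≈ 0.400.
p = a·p₁ + b·p₂ ≈ (0.886, -0.162, 0.435); φ = arcsin(p_z) ≈ 25.79°, λ = atan2(p_y, p_x) ≈ -10.35°.

≈ lat 25.8°N, lon 10.4°W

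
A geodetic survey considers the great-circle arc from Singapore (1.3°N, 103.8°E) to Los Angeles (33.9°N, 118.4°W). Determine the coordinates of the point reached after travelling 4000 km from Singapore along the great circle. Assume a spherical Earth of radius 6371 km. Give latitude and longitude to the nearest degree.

≈ 26°N, 131°E

The haversine formula gives a central angle δ ≈ 2.217 rad (127.0°) between the endpoints. The total great-circle distance is δ·R ≈ 2.217 × 6371 ≈ 14124 km, so the target fraction is f = 4000/14124 ≈ 0.283.
Interpolate at f ≈ 0.283 with slerp weights a = sin((1−f)δ)/sin δ ≈ 1.252, b = sin(fδ)/sin δ ≈ 0.736.
p = a·p₁ + b·p₂ ≈ (-0.589, 0.679, 0.439); φ = arcsin(p_z) ≈ 26.02°, λ = atan2(p_y, p_x) ≈ 130.96°.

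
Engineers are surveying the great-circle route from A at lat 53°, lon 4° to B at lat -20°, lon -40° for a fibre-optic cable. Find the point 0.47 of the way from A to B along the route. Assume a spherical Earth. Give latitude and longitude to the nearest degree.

≈ lat 20°, lon -22°

Write both endpoints as unit vectors p₁, p₂ with components (cos φ cos λ, cos φ sin λ, sin φ).
The central angle between the endpoints is δ = arccos(p₁·p₂) ≈ 1.437 rad (82.3°).
Interpolate at f = 0.47 with slerp weights a = sin((1−f)δ)/sin δ ≈ 0.696, b = sin(fδ)/sin δ ≈ 0.631.
p = a·p₁ + b·p₂ ≈ (0.872, -0.352, 0.340); φ = arcsin(p_z) ≈ 19.90°, λ = atan2(p_y, p_x) ≈ -21.97°.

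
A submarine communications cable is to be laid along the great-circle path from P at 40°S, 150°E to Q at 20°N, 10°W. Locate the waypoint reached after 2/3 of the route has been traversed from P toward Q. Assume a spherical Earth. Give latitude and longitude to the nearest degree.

≈ 22°S, 20°E

The haversine formula gives a central angle δ ≈ 2.682 rad (153.7°) between the endpoints.
Interpolate at f = 2/3 with slerp weights a = sin((1−f)δ)/sin δ ≈ 1.758, b = sin(fδ)/sin δ ≈ 2.202.
p = a·p₁ + b·p₂ ≈ (0.871, 0.314, -0.377); φ = arcsin(p_z) ≈ -22.14°, λ = atan2(p_y, p_x) ≈ 19.82°.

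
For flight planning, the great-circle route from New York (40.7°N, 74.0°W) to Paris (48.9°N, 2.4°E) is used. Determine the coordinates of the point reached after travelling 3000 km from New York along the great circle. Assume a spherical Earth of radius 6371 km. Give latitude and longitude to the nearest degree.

≈ 52°N, 38°W

Write both endpoints as unit vectors p₁, p₂ with components (cos φ cos λ, cos φ sin λ, sin φ).
The central angle between the endpoints is δ = arccos(p₁·p₂) ≈ 0.917 rad (52.5°). The total great-circle distance is δ·R ≈ 0.917 × 6371 ≈ 5839 km, so the target fraction is f = 3000/5839 ≈ 0.514.
Interpolate at f ≈ 0.514 with slerp weights a = sin((1−f)δ)/sin δ ≈ 0.543, b = sin(fδ)/sin δ ≈ 0.572.
p = a·p₁ + b·p₂ ≈ (0.489, -0.380, 0.785); φ = arcsin(p_z) ≈ 51.73°, λ = atan2(p_y, p_x) ≈ -37.86°.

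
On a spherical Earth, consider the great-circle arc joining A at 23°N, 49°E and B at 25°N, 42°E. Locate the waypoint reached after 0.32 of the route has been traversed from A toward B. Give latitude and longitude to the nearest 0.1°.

From cos δ = sin φ₁ sin φ₂ + cos φ₁ cos φ₂ cos Δλ, the central angle is δ ≈ 0.117 rad (6.7°).
Interpolate at f = 0.32 with slerp weights a = sin((1−f)δ)/sin δ ≈ 0.681, b = sin(fδ)/sin δ ≈ 0.321.
p = a·p₁ + b·p₂ ≈ (0.627, 0.667, 0.402); φ = arcsin(p_z) ≈ 23.67°, λ = atan2(p_y, p_x) ≈ 46.78°.

≈ 23.7°N, 46.8°E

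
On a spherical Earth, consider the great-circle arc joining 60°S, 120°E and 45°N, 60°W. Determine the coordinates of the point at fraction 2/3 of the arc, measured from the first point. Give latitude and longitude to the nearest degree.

≈ 10°S, 60°W

Convert each endpoint to a unit vector on the sphere (x = cos φ cos λ, y = cos φ sin λ, z = sin φ).
The central angle between the endpoints is δ = arccos(p₁·p₂) ≈ 2.880 rad (165.0°).
Interpolate at f = 2/3 with slerp weights a = sin((1−f)δ)/sin δ ≈ 3.165, b = sin(fδ)/sin δ ≈ 3.631.
p = a·p₁ + b·p₂ ≈ (0.492, -0.853, -0.174); φ = arcsin(p_z) ≈ -10.00°, λ = atan2(p_y, p_x) ≈ -60.00°.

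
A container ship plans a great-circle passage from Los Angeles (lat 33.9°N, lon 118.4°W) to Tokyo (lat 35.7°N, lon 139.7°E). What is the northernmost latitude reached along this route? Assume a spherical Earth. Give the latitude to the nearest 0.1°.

The great circle lies in the plane with unit normal n̂ = (p₁ × p₂)/|p₁ × p₂|.
Here n̂_z ≈ -0.671; the vertex latitude is φ_max = arccos|n̂_z| ≈ 47.8°.

≈ 47.8°N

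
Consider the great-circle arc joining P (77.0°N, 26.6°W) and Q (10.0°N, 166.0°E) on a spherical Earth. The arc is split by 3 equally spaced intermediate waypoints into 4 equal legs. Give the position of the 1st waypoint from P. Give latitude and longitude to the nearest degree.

Write both endpoints as unit vectors p₁, p₂ with components (cos φ cos λ, cos φ sin λ, sin φ).
The central angle between the endpoints is δ = arccos(p₁·p₂) ≈ 1.618 rad (92.7°).
Interpolate at f = 1/4 with slerp weights a = sin((1−f)δ)/sin δ ≈ 0.938, b = sin(fδ)/sin δ ≈ 0.394.
p = a·p₁ + b·p₂ ≈ (-0.188, -0.001, 0.982); φ = arcsin(p_z) ≈ 79.18°, λ = atan2(p_y, p_x) ≈ -179.82°.

≈ (79°N, 180°E)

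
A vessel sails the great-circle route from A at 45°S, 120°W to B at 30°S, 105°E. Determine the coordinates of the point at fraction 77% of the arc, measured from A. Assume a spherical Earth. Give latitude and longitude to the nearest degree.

Write both endpoints as unit vectors p₁, p₂ with components (cos φ cos λ, cos φ sin λ, sin φ).
The central angle between the endpoints is δ = arccos(p₁·p₂) ≈ 1.650 rad (94.6°).
Interpolate at f = 0.77 with slerp weights a = sin((1−f)δ)/sin δ ≈ 0.372, b = sin(fδ)/sin δ ≈ 0.958.
p = a·p₁ + b·p₂ ≈ (-0.346, 0.574, -0.742); φ = arcsin(p_z) ≈ -47.90°, λ = atan2(p_y, p_x) ≈ 121.10°.

≈ 48°S, 121°E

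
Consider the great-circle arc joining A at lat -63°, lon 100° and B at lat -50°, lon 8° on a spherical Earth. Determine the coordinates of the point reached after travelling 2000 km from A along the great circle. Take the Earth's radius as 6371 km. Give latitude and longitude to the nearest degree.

≈ lat -67°, lon 58°

Convert each endpoint to a unit vector on the sphere (x = cos φ cos λ, y = cos φ sin λ, z = sin φ).
The central angle between the endpoints is δ = arccos(p₁·p₂) ≈ 0.833 rad (47.8°). The total great-circle distance is δ·R ≈ 0.833 × 6371 ≈ 5310 km, so the target fraction is f = 2000/5310 ≈ 0.377.
Interpolate at f ≈ 0.377 with slerp weights a = sin((1−f)δ)/sin δ ≈ 0.671, b = sin(fδ)/sin δ ≈ 0.417.
p = a·p₁ + b·p₂ ≈ (0.213, 0.337, -0.917); φ = arcsin(p_z) ≈ -66.51°, λ = atan2(p_y, p_x) ≈ 57.76°.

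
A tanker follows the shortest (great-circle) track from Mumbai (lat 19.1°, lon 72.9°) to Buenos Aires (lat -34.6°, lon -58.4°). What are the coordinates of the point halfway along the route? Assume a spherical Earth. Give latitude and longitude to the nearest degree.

≈ lat -18°, lon 16°

The haversine formula gives a central angle δ ≈ 2.345 rad (134.4°) between the endpoints.
Interpolate at f = 1/2 with slerp weights a = sin((1−f)δ)/sin δ ≈ 1.289, b = sin(fδ)/sin δ ≈ 1.289.
p = a·p₁ + b·p₂ ≈ (0.914, 0.261, -0.310); φ = arcsin(p_z) ≈ -18.07°, λ = atan2(p_y, p_x) ≈ 15.91°.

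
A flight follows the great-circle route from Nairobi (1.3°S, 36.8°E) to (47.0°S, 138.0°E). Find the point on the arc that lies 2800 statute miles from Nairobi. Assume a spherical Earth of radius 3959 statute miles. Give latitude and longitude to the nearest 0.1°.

≈ (29.8°S, 67.1°E)

Convert each endpoint to a unit vector on the sphere (x = cos φ cos λ, y = cos φ sin λ, z = sin φ).
The central angle between the endpoints is δ = arccos(p₁·p₂) ≈ 1.687 rad (96.7°). The total great-circle distance is δ·R ≈ 1.687 × 3959 ≈ 6678 mi, so the target fraction is f = 2800/6678 ≈ 0.419.
Interpolate at f ≈ 0.419 with slerp weights a = sin((1−f)δ)/sin δ ≈ 0.836, b = sin(fδ)/sin δ ≈ 0.654.
p = a·p₁ + b·p₂ ≈ (0.338, 0.799, -0.497); φ = arcsin(p_z) ≈ -29.83°, λ = atan2(p_y, p_x) ≈ 67.10°.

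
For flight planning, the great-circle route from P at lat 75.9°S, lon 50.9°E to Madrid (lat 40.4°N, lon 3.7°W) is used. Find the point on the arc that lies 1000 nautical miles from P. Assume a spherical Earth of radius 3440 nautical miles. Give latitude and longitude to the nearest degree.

≈ lat 62°S, lon 25°E

Write both endpoints as unit vectors p₁, p₂ with components (cos φ cos λ, cos φ sin λ, sin φ).
The central angle between the endpoints is δ = arccos(p₁·p₂) ≈ 2.119 rad (121.4°). The total great-circle distance is δ·R ≈ 2.119 × 3440 ≈ 7289 nmi, so the target fraction is f = 1000/7289 ≈ 0.137.
Interpolate at f ≈ 0.137 with slerp weights a = sin((1−f)δ)/sin δ ≈ 1.133, b = sin(fδ)/sin δ ≈ 0.336.
p = a·p₁ + b·p₂ ≈ (0.429, 0.198, -0.881); φ = arcsin(p_z) ≈ -61.79°, λ = atan2(p_y, p_x) ≈ 24.73°.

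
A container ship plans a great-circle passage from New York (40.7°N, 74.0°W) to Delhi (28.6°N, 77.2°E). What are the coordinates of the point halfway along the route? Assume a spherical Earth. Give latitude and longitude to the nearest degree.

≈ 69°N, 18°E

Convert each endpoint to a unit vector on the sphere (x = cos φ cos λ, y = cos φ sin λ, z = sin φ).
The central angle between the endpoints is δ = arccos(p₁·p₂) ≈ 1.845 rad (105.7°).
Interpolate at f = 1/2 with slerp weights a = sin((1−f)δ)/sin δ ≈ 0.828, b = sin(fδ)/sin δ ≈ 0.828.
p = a·p₁ + b·p₂ ≈ (0.334, 0.106, 0.937); φ = arcsin(p_z) ≈ 69.49°, λ = atan2(p_y, p_x) ≈ 17.52°.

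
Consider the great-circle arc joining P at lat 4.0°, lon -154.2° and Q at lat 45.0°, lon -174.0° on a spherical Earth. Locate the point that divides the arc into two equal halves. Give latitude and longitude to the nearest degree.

≈ lat 25°, lon -162°

Write both endpoints as unit vectors p₁, p₂ with components (cos φ cos λ, cos φ sin λ, sin φ).
The central angle between the endpoints is δ = arccos(p₁·p₂) ≈ 0.777 rad (44.5°).
Interpolate at f = 1/2 with slerp weights a = sin((1−f)δ)/sin δ ≈ 0.540, b = sin(fδ)/sin δ ≈ 0.540.
p = a·p₁ + b·p₂ ≈ (-0.865, -0.274, 0.420); φ = arcsin(p_z) ≈ 24.82°, λ = atan2(p_y, p_x) ≈ -162.40°.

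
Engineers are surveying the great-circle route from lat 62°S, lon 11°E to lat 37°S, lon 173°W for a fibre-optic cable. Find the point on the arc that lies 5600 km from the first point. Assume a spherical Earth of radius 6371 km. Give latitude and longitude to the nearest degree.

The haversine formula gives a central angle δ ≈ 1.413 rad (80.9°) between the endpoints. The total great-circle distance is δ·R ≈ 1.413 × 6371 ≈ 9001 km, so the target fraction is f = 5600/9001 ≈ 0.622.
Interpolate at f ≈ 0.622 with slerp weights a = sin((1−f)δ)/sin δ ≈ 0.515, b = sin(fδ)/sin δ ≈ 0.780.
p = a·p₁ + b·p₂ ≈ (-0.381, -0.030, -0.924); φ = arcsin(p_z) ≈ -67.55°, λ = atan2(p_y, p_x) ≈ -175.53°.

≈ lat 68°S, lon 176°W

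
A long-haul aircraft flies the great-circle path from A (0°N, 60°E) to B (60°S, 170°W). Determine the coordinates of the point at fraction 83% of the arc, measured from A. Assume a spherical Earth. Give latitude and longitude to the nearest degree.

The haversine formula gives a central angle δ ≈ 1.898 rad (108.7°) between the endpoints.
Interpolate at f = 0.83 with slerp weights a = sin((1−f)δ)/sin δ ≈ 0.335, b = sin(fδ)/sin δ ≈ 1.056.
p = a·p₁ + b·p₂ ≈ (-0.353, 0.198, -0.915); φ = arcsin(p_z) ≈ -66.14°, λ = atan2(p_y, p_x) ≈ 150.64°.

≈ (66°S, 151°E)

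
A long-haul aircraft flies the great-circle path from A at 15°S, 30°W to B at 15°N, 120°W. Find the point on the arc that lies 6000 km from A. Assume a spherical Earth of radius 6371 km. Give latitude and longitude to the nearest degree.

The haversine formula gives a central angle δ ≈ 1.638 rad (93.8°) between the endpoints. The total great-circle distance is δ·R ≈ 1.638 × 6371 ≈ 10435 km, so the target fraction is f = 6000/10435 ≈ 0.575.
Interpolate at f ≈ 0.575 with slerp weights a = sin((1−f)δ)/sin δ ≈ 0.643, b = sin(fδ)/sin δ ≈ 0.810.
p = a·p₁ + b·p₂ ≈ (0.146, -0.988, 0.043); φ = arcsin(p_z) ≈ 2.49°, λ = atan2(p_y, p_x) ≈ -81.59°.

≈ 2°N, 82°W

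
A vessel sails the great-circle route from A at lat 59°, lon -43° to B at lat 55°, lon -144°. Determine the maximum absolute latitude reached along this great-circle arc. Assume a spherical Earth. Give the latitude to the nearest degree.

≈ 68°

The great circle lies in the plane with unit normal n̂ = (p₁ × p₂)/|p₁ × p₂|.
Here n̂_z ≈ -0.380; the vertex latitude is φ_max = arccos|n̂_z| ≈ 67.7°.
Check via Clairaut: cos φ_max = |cos φ₁| · sin C = cos(59.0°)·sin(47.5°) ≈ 0.380, again giving ≈ 67.7°.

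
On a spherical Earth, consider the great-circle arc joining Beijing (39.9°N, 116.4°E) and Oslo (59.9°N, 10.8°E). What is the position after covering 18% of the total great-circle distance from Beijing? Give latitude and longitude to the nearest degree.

≈ 49°N, 107°E

The haversine formula gives a central angle δ ≈ 1.102 rad (63.2°) between the endpoints.
Interpolate at f = 0.18 with slerp weights a = sin((1−f)δ)/sin δ ≈ 0.881, b = sin(fδ)/sin δ ≈ 0.221.
p = a·p₁ + b·p₂ ≈ (-0.192, 0.626, 0.756); φ = arcsin(p_z) ≈ 49.11°, λ = atan2(p_y, p_x) ≈ 107.02°.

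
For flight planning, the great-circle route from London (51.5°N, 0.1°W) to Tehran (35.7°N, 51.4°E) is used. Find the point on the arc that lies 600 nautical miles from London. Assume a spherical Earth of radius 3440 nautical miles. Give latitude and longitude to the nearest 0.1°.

≈ 49.9°N, 15.5°E

Convert each endpoint to a unit vector on the sphere (x = cos φ cos λ, y = cos φ sin λ, z = sin φ).
The central angle between the endpoints is δ = arccos(p₁·p₂) ≈ 0.690 rad (39.5°). The total great-circle distance is δ·R ≈ 0.690 × 3440 ≈ 2373 nmi, so the target fraction is f = 600/2373 ≈ 0.253.
Interpolate at f ≈ 0.253 with slerp weights a = sin((1−f)δ)/sin δ ≈ 0.774, b = sin(fδ)/sin δ ≈ 0.273.
p = a·p₁ + b·p₂ ≈ (0.620, 0.172, 0.765); φ = arcsin(p_z) ≈ 49.93°, λ = atan2(p_y, p_x) ≈ 15.52°.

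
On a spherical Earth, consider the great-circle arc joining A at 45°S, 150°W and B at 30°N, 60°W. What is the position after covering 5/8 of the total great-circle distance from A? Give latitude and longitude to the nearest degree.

Write both endpoints as unit vectors p₁, p₂ with components (cos φ cos λ, cos φ sin λ, sin φ).
The central angle between the endpoints is δ = arccos(p₁·p₂) ≈ 1.932 rad (110.7°).
Interpolate at f = 5/8 with slerp weights a = sin((1−f)δ)/sin δ ≈ 0.709, b = sin(fδ)/sin δ ≈ 0.999.
p = a·p₁ + b·p₂ ≈ (-0.001, -1.000, -0.001); φ = arcsin(p_z) ≈ -0.08°, λ = atan2(p_y, p_x) ≈ -90.07°.

≈ 0°N, 90°W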